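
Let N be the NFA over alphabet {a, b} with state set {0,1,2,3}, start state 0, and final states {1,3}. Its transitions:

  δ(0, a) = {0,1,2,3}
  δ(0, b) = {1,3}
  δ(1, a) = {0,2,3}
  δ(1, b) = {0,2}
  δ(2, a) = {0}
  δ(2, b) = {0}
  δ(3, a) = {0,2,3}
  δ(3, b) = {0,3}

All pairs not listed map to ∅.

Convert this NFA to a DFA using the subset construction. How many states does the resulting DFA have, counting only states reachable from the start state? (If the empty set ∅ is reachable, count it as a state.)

Start state of the DFA: {0}.
{0} --a--> {0,1,2,3}  [new]
{0} --b--> {1,3}  [new]
{0,1,2,3} --a--> {0,1,2,3}  [seen]
{0,1,2,3} --b--> {0,1,2,3}  [seen]
{1,3} --a--> {0,2,3}  [new]
{1,3} --b--> {0,2,3}  [seen]
{0,2,3} --a--> {0,1,2,3}  [seen]
{0,2,3} --b--> {0,1,3}  [new]
{0,1,3} --a--> {0,1,2,3}  [seen]
{0,1,3} --b--> {0,1,2,3}  [seen]
Reachable DFA states: {0}, {0,1,2,3}, {1,3}, {0,2,3}, {0,1,3}.

5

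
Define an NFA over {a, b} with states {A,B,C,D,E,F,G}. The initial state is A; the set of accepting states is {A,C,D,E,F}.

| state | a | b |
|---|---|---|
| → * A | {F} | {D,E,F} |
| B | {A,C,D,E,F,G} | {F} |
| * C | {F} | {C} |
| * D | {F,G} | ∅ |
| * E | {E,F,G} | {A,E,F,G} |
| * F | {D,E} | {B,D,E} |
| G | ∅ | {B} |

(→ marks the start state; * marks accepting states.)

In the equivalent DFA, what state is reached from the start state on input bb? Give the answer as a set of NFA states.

{A,B,D,E,F,G}

Start: {A}.
δ(A,b) = {D,E,F}.
Union: {D,E,F}.
After b: {D,E,F}.
δ(D,b) = ∅; δ(E,b) = {A,E,F,G}; δ(F,b) = {B,D,E}.
Union: {A,B,D,E,F,G}.
After b: {A,B,D,E,F,G}.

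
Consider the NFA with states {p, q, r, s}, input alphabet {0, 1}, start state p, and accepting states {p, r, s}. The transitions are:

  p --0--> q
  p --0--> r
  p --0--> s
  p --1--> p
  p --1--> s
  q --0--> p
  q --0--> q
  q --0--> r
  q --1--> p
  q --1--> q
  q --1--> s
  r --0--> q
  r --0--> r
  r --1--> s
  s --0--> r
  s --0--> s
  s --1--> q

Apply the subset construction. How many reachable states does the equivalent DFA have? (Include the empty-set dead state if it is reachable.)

5

Start state of the DFA: {p}.
{p} --0--> {q, r, s}  [new]
{p} --1--> {p, s}  [new]
{q, r, s} --0--> {p, q, r, s}  [new]
{q, r, s} --1--> {p, q, s}  [new]
{p, s} --0--> {q, r, s}  [seen]
{p, s} --1--> {p, q, s}  [seen]
{p, q, r, s} --0--> {p, q, r, s}  [seen]
{p, q, r, s} --1--> {p, q, s}  [seen]
{p, q, s} --0--> {p, q, r, s}  [seen]
{p, q, s} --1--> {p, q, s}  [seen]
Reachable DFA states: {p}, {q, r, s}, {p, s}, {p, q, r, s}, {p, q, s}.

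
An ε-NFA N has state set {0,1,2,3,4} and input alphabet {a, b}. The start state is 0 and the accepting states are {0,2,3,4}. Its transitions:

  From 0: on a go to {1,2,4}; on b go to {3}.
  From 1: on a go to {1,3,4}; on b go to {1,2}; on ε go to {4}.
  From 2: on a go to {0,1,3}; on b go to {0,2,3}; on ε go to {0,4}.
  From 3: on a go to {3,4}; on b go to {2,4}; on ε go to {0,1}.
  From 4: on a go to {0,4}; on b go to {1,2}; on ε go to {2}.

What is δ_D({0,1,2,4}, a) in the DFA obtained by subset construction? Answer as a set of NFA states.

δ(0,a) = {1,2,4}; δ(1,a) = {1,3,4}; δ(2,a) = {0,1,3}; δ(4,a) = {0,4}.
Union: {0,1,2,3,4}.

{0,1,2,3,4}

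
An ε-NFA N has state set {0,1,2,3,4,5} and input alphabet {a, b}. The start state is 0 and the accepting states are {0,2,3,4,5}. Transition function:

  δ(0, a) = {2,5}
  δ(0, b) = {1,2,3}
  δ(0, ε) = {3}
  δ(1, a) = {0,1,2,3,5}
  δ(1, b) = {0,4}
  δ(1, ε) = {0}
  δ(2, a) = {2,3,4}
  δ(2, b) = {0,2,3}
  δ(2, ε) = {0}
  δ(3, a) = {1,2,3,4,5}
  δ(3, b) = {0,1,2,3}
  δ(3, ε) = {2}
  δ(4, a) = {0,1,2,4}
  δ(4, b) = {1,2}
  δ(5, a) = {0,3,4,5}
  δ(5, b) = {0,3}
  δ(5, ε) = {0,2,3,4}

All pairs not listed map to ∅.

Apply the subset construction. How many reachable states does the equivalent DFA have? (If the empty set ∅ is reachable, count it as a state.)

Start state of the DFA: {0,2,3} (ε-closure of the NFA start).
{0,2,3} --a--> {0,1,2,3,4,5}  [new]
{0,2,3} --b--> {0,1,2,3}  [new]
{0,1,2,3,4,5} --a--> {0,1,2,3,4,5}  [seen]
{0,1,2,3,4,5} --b--> {0,1,2,3,4}  [new]
{0,1,2,3} --a--> {0,1,2,3,4,5}  [seen]
{0,1,2,3} --b--> {0,1,2,3,4}  [seen]
{0,1,2,3,4} --a--> {0,1,2,3,4,5}  [seen]
{0,1,2,3,4} --b--> {0,1,2,3,4}  [seen]
Reachable DFA states: {0,2,3}, {0,1,2,3,4,5}, {0,1,2,3}, {0,1,2,3,4}.

4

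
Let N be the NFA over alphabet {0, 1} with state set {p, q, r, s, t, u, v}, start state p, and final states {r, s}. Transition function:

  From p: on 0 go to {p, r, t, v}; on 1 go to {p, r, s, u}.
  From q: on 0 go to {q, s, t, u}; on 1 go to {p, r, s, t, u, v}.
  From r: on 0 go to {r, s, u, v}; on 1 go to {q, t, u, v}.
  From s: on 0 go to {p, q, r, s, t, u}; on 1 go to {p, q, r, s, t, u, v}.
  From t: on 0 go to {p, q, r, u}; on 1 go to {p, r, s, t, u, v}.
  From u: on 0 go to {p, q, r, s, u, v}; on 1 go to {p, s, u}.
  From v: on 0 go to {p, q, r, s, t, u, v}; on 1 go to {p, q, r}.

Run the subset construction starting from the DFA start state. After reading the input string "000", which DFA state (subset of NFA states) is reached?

{p, q, r, s, t, u, v}

Start: {p}.
δ(p,0) = {p, r, t, v}.
Union: {p, r, t, v}.
After 0: {p, r, t, v}.
δ(p,0) = {p, r, t, v}; δ(r,0) = {r, s, u, v}; δ(t,0) = {p, q, r, u}; δ(v,0) = {p, q, r, s, t, u, v}.
Union: {p, q, r, s, t, u, v}.
After 0: {p, q, r, s, t, u, v}.
δ(p,0) = {p, r, t, v}; δ(q,0) = {q, s, t, u}; δ(r,0) = {r, s, u, v}; δ(s,0) = {p, q, r, s, t, u}; δ(t,0) = {p, q, r, u}; δ(u,0) = {p, q, r, s, u, v}; δ(v,0) = {p, q, r, s, t, u, v}.
Union: {p, q, r, s, t, u, v}.
After 0: {p, q, r, s, t, u, v}.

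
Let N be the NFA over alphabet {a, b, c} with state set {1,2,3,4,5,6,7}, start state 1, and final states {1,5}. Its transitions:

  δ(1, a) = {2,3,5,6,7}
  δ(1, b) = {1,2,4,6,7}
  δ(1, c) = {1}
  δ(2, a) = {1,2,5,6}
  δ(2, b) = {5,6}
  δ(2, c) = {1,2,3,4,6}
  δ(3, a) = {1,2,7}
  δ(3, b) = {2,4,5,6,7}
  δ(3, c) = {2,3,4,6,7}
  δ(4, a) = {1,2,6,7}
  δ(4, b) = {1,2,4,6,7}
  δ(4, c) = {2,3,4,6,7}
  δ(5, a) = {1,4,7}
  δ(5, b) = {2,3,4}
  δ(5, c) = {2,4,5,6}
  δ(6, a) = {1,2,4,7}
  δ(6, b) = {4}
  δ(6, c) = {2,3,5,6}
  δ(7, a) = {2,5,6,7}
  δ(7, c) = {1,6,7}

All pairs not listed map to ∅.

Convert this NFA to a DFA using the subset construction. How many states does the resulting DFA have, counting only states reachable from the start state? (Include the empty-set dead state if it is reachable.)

Start state of the DFA: {1}.
{1} --a--> {2,3,5,6,7}  [new]
{1} --b--> {1,2,4,6,7}  [new]
{1} --c--> {1}  [seen]
{2,3,5,6,7} --a--> {1,2,4,5,6,7}  [new]
{2,3,5,6,7} --b--> {2,3,4,5,6,7}  [new]
{2,3,5,6,7} --c--> {1,2,3,4,5,6,7}  [new]
{1,2,4,6,7} --a--> {1,2,3,4,5,6,7}  [seen]
{1,2,4,6,7} --b--> {1,2,4,5,6,7}  [seen]
{1,2,4,6,7} --c--> {1,2,3,4,5,6,7}  [seen]
{1,2,4,5,6,7} --a--> {1,2,3,4,5,6,7}  [seen]
{1,2,4,5,6,7} --b--> {1,2,3,4,5,6,7}  [seen]
{1,2,4,5,6,7} --c--> {1,2,3,4,5,6,7}  [seen]
{2,3,4,5,6,7} --a--> {1,2,4,5,6,7}  [seen]
{2,3,4,5,6,7} --b--> {1,2,3,4,5,6,7}  [seen]
{2,3,4,5,6,7} --c--> {1,2,3,4,5,6,7}  [seen]
{1,2,3,4,5,6,7} --a--> {1,2,3,4,5,6,7}  [seen]
{1,2,3,4,5,6,7} --b--> {1,2,3,4,5,6,7}  [seen]
{1,2,3,4,5,6,7} --c--> {1,2,3,4,5,6,7}  [seen]
Reachable DFA states: {1}, {2,3,5,6,7}, {1,2,4,6,7}, {1,2,4,5,6,7}, {2,3,4,5,6,7}, {1,2,3,4,5,6,7}.

6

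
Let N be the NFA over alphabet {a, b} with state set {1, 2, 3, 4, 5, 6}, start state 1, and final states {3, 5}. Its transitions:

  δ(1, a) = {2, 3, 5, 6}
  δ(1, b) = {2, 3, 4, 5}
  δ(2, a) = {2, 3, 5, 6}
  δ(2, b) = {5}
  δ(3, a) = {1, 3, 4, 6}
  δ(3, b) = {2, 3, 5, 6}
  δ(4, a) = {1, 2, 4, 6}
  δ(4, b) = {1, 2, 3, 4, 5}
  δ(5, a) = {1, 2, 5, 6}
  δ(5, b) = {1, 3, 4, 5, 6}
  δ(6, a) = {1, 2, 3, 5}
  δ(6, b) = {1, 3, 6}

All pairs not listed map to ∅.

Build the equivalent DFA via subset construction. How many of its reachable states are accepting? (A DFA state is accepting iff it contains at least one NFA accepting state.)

Start state of the DFA: {1}.
{1} --a--> {2, 3, 5, 6}  [new]
{1} --b--> {2, 3, 4, 5}  [new]
{2, 3, 5, 6} --a--> {1, 2, 3, 4, 5, 6}  [new]
{2, 3, 5, 6} --b--> {1, 2, 3, 4, 5, 6}  [seen]
{2, 3, 4, 5} --a--> {1, 2, 3, 4, 5, 6}  [seen]
{2, 3, 4, 5} --b--> {1, 2, 3, 4, 5, 6}  [seen]
{1, 2, 3, 4, 5, 6} --a--> {1, 2, 3, 4, 5, 6}  [seen]
{1, 2, 3, 4, 5, 6} --b--> {1, 2, 3, 4, 5, 6}  [seen]
Reachable DFA states: {1}, {2, 3, 5, 6}, {2, 3, 4, 5}, {1, 2, 3, 4, 5, 6}.
Accepting DFA states (contain an NFA accepting state): {2, 3, 5, 6}, {2, 3, 4, 5}, {1, 2, 3, 4, 5, 6}.

3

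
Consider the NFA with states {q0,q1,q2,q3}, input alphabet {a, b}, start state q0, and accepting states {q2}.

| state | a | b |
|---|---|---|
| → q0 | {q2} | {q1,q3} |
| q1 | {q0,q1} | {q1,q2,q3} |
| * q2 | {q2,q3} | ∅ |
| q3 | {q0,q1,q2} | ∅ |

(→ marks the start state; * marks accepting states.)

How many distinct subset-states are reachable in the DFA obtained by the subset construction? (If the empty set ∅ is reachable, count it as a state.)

8

Start state of the DFA: {q0}.
{q0} --a--> {q2}  [new]
{q0} --b--> {q1,q3}  [new]
{q2} --a--> {q2,q3}  [new]
{q2} --b--> ∅  [new]
{q1,q3} --a--> {q0,q1,q2}  [new]
{q1,q3} --b--> {q1,q2,q3}  [new]
{q2,q3} --a--> {q0,q1,q2,q3}  [new]
{q2,q3} --b--> ∅  [seen]
∅ --a--> ∅  [seen]
∅ --b--> ∅  [seen]
{q0,q1,q2} --a--> {q0,q1,q2,q3}  [seen]
{q0,q1,q2} --b--> {q1,q2,q3}  [seen]
{q1,q2,q3} --a--> {q0,q1,q2,q3}  [seen]
{q1,q2,q3} --b--> {q1,q2,q3}  [seen]
{q0,q1,q2,q3} --a--> {q0,q1,q2,q3}  [seen]
{q0,q1,q2,q3} --b--> {q1,q2,q3}  [seen]
Reachable DFA states: {q0}, {q2}, {q1,q3}, {q2,q3}, ∅, {q0,q1,q2}, {q1,q2,q3}, {q0,q1,q2,q3}.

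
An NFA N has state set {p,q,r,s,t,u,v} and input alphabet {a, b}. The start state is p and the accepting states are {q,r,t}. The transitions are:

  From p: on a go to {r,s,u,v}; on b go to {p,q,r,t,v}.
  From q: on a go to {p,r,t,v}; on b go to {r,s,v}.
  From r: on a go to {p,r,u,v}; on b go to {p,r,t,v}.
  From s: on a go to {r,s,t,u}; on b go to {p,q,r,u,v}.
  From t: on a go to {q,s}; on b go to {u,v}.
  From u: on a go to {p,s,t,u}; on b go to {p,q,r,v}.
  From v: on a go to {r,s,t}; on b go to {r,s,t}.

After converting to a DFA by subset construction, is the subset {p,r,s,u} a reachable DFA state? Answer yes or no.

no

Start state of the DFA: {p}.
{p} --a--> {r,s,u,v}  [new]
{p} --b--> {p,q,r,t,v}  [new]
{r,s,u,v} --a--> {p,r,s,t,u,v}  [new]
{r,s,u,v} --b--> {p,q,r,s,t,u,v}  [new]
{p,q,r,t,v} --a--> {p,q,r,s,t,u,v}  [seen]
{p,q,r,t,v} --b--> {p,q,r,s,t,u,v}  [seen]
{p,r,s,t,u,v} --a--> {p,q,r,s,t,u,v}  [seen]
{p,r,s,t,u,v} --b--> {p,q,r,s,t,u,v}  [seen]
{p,q,r,s,t,u,v} --a--> {p,q,r,s,t,u,v}  [seen]
{p,q,r,s,t,u,v} --b--> {p,q,r,s,t,u,v}  [seen]
Reachable DFA states: {p}, {r,s,u,v}, {p,q,r,t,v}, {p,r,s,t,u,v}, {p,q,r,s,t,u,v}.
{p,r,s,u} is not among them.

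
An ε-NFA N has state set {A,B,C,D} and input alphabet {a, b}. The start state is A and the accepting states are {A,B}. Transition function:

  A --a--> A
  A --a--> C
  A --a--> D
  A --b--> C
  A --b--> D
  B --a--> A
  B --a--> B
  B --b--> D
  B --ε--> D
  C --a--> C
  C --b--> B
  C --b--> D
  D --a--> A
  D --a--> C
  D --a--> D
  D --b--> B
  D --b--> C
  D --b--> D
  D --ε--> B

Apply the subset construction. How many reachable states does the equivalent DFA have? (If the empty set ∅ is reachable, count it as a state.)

Start state of the DFA: {A} (ε-closure of the NFA start).
{A} --a--> {A,B,C,D}  [new]
{A} --b--> {B,C,D}  [new]
{A,B,C,D} --a--> {A,B,C,D}  [seen]
{A,B,C,D} --b--> {B,C,D}  [seen]
{B,C,D} --a--> {A,B,C,D}  [seen]
{B,C,D} --b--> {B,C,D}  [seen]
Reachable DFA states: {A}, {A,B,C,D}, {B,C,D}.

3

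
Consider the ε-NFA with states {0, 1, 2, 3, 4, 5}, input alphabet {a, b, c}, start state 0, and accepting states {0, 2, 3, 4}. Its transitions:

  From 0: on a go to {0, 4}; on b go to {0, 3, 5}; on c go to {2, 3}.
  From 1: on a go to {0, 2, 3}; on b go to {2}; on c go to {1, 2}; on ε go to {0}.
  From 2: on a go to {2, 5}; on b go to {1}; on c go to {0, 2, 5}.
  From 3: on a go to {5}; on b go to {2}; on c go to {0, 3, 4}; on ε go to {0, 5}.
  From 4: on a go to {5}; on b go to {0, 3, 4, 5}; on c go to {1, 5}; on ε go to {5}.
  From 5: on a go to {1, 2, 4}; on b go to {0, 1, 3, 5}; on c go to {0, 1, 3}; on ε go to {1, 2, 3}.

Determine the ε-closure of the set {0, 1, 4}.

Begin with {0, 1, 4}.
4 →ε {5}; add 5.
5 →ε {1, 2, 3}; add 2, 3.
ε-closure = {0, 1, 2, 3, 4, 5}.

{0, 1, 2, 3, 4, 5}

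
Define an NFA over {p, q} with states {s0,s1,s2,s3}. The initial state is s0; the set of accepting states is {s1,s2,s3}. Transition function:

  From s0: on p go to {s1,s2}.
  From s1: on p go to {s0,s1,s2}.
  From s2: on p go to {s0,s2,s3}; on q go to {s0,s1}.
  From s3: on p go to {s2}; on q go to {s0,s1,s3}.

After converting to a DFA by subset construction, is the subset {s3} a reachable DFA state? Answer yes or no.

no

Start state of the DFA: {s0}.
{s0} --p--> {s1,s2}  [new]
{s0} --q--> ∅  [new]
{s1,s2} --p--> {s0,s1,s2,s3}  [new]
{s1,s2} --q--> {s0,s1}  [new]
∅ --p--> ∅  [seen]
∅ --q--> ∅  [seen]
{s0,s1,s2,s3} --p--> {s0,s1,s2,s3}  [seen]
{s0,s1,s2,s3} --q--> {s0,s1,s3}  [new]
{s0,s1} --p--> {s0,s1,s2}  [new]
{s0,s1} --q--> ∅  [seen]
{s0,s1,s3} --p--> {s0,s1,s2}  [seen]
{s0,s1,s3} --q--> {s0,s1,s3}  [seen]
{s0,s1,s2} --p--> {s0,s1,s2,s3}  [seen]
{s0,s1,s2} --q--> {s0,s1}  [seen]
Reachable DFA states: {s0}, {s1,s2}, ∅, {s0,s1,s2,s3}, {s0,s1}, {s0,s1,s3}, {s0,s1,s2}.
{s3} is not among them.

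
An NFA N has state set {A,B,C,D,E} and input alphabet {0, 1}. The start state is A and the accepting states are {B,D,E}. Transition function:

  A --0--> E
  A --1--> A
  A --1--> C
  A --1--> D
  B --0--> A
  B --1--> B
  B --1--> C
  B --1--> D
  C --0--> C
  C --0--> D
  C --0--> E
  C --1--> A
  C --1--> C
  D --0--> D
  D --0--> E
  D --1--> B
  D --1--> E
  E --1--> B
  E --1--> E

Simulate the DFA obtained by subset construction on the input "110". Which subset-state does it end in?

{A,C,D,E}

Start: {A}.
δ(A,1) = {A,C,D}.
Union: {A,C,D}.
After 1: {A,C,D}.
δ(A,1) = {A,C,D}; δ(C,1) = {A,C}; δ(D,1) = {B,E}.
Union: {A,B,C,D,E}.
After 1: {A,B,C,D,E}.
δ(A,0) = {E}; δ(B,0) = {A}; δ(C,0) = {C,D,E}; δ(D,0) = {D,E}; δ(E,0) = ∅.
Union: {A,C,D,E}.
After 0: {A,C,D,E}.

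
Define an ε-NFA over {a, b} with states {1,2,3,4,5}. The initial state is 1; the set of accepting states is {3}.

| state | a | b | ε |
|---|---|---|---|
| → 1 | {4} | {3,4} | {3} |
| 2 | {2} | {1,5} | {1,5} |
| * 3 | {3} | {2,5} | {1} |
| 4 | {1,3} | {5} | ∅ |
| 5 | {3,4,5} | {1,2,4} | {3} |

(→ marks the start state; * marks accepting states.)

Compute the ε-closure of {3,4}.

Begin with {3,4}.
3 →ε {1}; add 1.
ε-closure = {1,3,4}.

{1,3,4}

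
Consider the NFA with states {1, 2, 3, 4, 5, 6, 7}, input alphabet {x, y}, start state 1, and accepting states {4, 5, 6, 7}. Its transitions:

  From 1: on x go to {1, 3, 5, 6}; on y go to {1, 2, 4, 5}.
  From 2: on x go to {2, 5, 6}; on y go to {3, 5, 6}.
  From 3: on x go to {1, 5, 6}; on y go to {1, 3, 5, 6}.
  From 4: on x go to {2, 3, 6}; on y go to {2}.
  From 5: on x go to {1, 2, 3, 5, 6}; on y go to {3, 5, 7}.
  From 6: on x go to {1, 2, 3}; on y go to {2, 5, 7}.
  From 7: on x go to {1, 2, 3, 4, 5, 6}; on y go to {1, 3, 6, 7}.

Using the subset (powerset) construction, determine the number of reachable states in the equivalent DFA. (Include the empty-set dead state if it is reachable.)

Start state of the DFA: {1}.
{1} --x--> {1, 3, 5, 6}  [new]
{1} --y--> {1, 2, 4, 5}  [new]
{1, 3, 5, 6} --x--> {1, 2, 3, 5, 6}  [new]
{1, 3, 5, 6} --y--> {1, 2, 3, 4, 5, 6, 7}  [new]
{1, 2, 4, 5} --x--> {1, 2, 3, 5, 6}  [seen]
{1, 2, 4, 5} --y--> {1, 2, 3, 4, 5, 6, 7}  [seen]
{1, 2, 3, 5, 6} --x--> {1, 2, 3, 5, 6}  [seen]
{1, 2, 3, 5, 6} --y--> {1, 2, 3, 4, 5, 6, 7}  [seen]
{1, 2, 3, 4, 5, 6, 7} --x--> {1, 2, 3, 4, 5, 6}  [new]
{1, 2, 3, 4, 5, 6, 7} --y--> {1, 2, 3, 4, 5, 6, 7}  [seen]
{1, 2, 3, 4, 5, 6} --x--> {1, 2, 3, 5, 6}  [seen]
{1, 2, 3, 4, 5, 6} --y--> {1, 2, 3, 4, 5, 6, 7}  [seen]
Reachable DFA states: {1}, {1, 3, 5, 6}, {1, 2, 4, 5}, {1, 2, 3, 5, 6}, {1, 2, 3, 4, 5, 6, 7}, {1, 2, 3, 4, 5, 6}.

6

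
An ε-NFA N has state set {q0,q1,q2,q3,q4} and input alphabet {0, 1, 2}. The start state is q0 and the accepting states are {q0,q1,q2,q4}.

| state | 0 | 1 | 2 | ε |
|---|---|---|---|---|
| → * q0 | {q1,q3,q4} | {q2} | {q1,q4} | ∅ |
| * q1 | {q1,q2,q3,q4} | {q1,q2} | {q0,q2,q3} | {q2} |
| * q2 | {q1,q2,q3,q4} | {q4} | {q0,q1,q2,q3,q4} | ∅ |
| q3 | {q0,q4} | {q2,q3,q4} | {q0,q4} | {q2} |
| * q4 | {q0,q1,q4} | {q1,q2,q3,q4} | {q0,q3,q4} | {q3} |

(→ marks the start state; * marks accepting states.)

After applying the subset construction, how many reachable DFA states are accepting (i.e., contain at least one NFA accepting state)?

5

Start state of the DFA: {q0} (ε-closure of the NFA start).
{q0} --0--> {q1,q2,q3,q4}  [new]
{q0} --1--> {q2}  [new]
{q0} --2--> {q1,q2,q3,q4}  [seen]
{q1,q2,q3,q4} --0--> {q0,q1,q2,q3,q4}  [new]
{q1,q2,q3,q4} --1--> {q1,q2,q3,q4}  [seen]
{q1,q2,q3,q4} --2--> {q0,q1,q2,q3,q4}  [seen]
{q2} --0--> {q1,q2,q3,q4}  [seen]
{q2} --1--> {q2,q3,q4}  [new]
{q2} --2--> {q0,q1,q2,q3,q4}  [seen]
{q0,q1,q2,q3,q4} --0--> {q0,q1,q2,q3,q4}  [seen]
{q0,q1,q2,q3,q4} --1--> {q1,q2,q3,q4}  [seen]
{q0,q1,q2,q3,q4} --2--> {q0,q1,q2,q3,q4}  [seen]
{q2,q3,q4} --0--> {q0,q1,q2,q3,q4}  [seen]
{q2,q3,q4} --1--> {q1,q2,q3,q4}  [seen]
{q2,q3,q4} --2--> {q0,q1,q2,q3,q4}  [seen]
Reachable DFA states: {q0}, {q1,q2,q3,q4}, {q2}, {q0,q1,q2,q3,q4}, {q2,q3,q4}.
Accepting DFA states (contain an NFA accepting state): {q0}, {q1,q2,q3,q4}, {q2}, {q0,q1,q2,q3,q4}, {q2,q3,q4}.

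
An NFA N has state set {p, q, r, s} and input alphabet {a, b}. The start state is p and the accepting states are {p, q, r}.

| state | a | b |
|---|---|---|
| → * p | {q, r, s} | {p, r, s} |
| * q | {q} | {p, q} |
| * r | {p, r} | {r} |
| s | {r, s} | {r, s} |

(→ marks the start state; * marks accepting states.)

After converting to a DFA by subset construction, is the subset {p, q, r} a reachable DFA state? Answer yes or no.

Start state of the DFA: {p}.
{p} --a--> {q, r, s}  [new]
{p} --b--> {p, r, s}  [new]
{q, r, s} --a--> {p, q, r, s}  [new]
{q, r, s} --b--> {p, q, r, s}  [seen]
{p, r, s} --a--> {p, q, r, s}  [seen]
{p, r, s} --b--> {p, r, s}  [seen]
{p, q, r, s} --a--> {p, q, r, s}  [seen]
{p, q, r, s} --b--> {p, q, r, s}  [seen]
Reachable DFA states: {p}, {q, r, s}, {p, r, s}, {p, q, r, s}.
{p, q, r} is not among them.

no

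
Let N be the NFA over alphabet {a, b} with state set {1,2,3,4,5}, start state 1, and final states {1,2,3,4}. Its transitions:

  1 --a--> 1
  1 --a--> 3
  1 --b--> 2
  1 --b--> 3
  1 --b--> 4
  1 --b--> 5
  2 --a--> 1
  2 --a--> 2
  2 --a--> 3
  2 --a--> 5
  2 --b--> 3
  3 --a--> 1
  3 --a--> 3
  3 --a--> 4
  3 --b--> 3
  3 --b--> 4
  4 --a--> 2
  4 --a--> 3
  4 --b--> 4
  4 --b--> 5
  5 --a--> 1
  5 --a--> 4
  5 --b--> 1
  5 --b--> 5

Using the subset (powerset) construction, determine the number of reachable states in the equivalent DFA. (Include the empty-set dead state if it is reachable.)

7

Start state of the DFA: {1}.
{1} --a--> {1,3}  [new]
{1} --b--> {2,3,4,5}  [new]
{1,3} --a--> {1,3,4}  [new]
{1,3} --b--> {2,3,4,5}  [seen]
{2,3,4,5} --a--> {1,2,3,4,5}  [new]
{2,3,4,5} --b--> {1,3,4,5}  [new]
{1,3,4} --a--> {1,2,3,4}  [new]
{1,3,4} --b--> {2,3,4,5}  [seen]
{1,2,3,4,5} --a--> {1,2,3,4,5}  [seen]
{1,2,3,4,5} --b--> {1,2,3,4,5}  [seen]
{1,3,4,5} --a--> {1,2,3,4}  [seen]
{1,3,4,5} --b--> {1,2,3,4,5}  [seen]
{1,2,3,4} --a--> {1,2,3,4,5}  [seen]
{1,2,3,4} --b--> {2,3,4,5}  [seen]
Reachable DFA states: {1}, {1,3}, {2,3,4,5}, {1,3,4}, {1,2,3,4,5}, {1,3,4,5}, {1,2,3,4}.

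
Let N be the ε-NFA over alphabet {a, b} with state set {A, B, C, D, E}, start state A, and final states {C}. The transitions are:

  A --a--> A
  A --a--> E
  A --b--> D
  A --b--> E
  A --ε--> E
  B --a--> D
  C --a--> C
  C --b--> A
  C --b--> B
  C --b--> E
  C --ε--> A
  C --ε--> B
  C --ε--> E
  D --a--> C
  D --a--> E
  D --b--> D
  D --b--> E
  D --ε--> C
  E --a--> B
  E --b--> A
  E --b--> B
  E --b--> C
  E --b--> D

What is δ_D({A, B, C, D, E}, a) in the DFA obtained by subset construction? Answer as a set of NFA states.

{A, B, C, D, E}

δ(A,a) = {A, E}; δ(B,a) = {D}; δ(C,a) = {C}; δ(D,a) = {C, E}; δ(E,a) = {B}.
Union: {A, B, C, D, E}.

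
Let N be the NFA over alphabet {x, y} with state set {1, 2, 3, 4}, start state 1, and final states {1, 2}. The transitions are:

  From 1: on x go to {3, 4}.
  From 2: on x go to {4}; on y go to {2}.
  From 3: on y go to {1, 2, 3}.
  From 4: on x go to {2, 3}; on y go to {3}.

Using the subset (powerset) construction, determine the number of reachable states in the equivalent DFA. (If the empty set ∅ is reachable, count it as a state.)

Start state of the DFA: {1}.
{1} --x--> {3, 4}  [new]
{1} --y--> ∅  [new]
{3, 4} --x--> {2, 3}  [new]
{3, 4} --y--> {1, 2, 3}  [new]
∅ --x--> ∅  [seen]
∅ --y--> ∅  [seen]
{2, 3} --x--> {4}  [new]
{2, 3} --y--> {1, 2, 3}  [seen]
{1, 2, 3} --x--> {3, 4}  [seen]
{1, 2, 3} --y--> {1, 2, 3}  [seen]
{4} --x--> {2, 3}  [seen]
{4} --y--> {3}  [new]
{3} --x--> ∅  [seen]
{3} --y--> {1, 2, 3}  [seen]
Reachable DFA states: {1}, {3, 4}, ∅, {2, 3}, {1, 2, 3}, {4}, {3}.

7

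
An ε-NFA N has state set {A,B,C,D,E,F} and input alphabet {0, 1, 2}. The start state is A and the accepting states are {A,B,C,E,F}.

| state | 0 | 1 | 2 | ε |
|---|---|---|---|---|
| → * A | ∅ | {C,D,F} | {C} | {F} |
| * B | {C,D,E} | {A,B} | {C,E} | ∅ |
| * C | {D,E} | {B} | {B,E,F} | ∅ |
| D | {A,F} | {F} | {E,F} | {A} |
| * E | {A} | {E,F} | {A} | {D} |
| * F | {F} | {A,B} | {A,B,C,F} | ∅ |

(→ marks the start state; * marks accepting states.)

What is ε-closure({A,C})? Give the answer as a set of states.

Begin with {A,C}.
A →ε {F}; add F.
ε-closure = {A,C,F}.

{A,C,F}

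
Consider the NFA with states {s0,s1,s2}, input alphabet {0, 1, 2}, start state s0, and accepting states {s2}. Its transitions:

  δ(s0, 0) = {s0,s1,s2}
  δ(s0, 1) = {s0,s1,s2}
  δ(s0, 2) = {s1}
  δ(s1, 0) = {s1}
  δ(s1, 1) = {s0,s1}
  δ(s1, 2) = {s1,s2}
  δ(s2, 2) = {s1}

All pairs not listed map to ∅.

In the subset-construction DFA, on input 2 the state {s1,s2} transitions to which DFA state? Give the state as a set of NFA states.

{s1,s2}

δ(s1,2) = {s1,s2}; δ(s2,2) = {s1}.
Union: {s1,s2}.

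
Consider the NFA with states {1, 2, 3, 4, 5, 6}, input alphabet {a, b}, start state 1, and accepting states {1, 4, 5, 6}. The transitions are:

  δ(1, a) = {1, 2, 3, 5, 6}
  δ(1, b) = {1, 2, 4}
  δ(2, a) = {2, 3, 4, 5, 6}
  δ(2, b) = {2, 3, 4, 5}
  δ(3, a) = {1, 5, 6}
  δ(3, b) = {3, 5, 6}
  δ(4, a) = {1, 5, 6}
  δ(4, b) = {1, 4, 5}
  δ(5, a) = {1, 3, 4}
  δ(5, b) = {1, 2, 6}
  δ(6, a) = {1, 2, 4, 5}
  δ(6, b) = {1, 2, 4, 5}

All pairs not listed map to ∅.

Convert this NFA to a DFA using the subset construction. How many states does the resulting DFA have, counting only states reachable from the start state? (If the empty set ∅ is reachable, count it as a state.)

Start state of the DFA: {1}.
{1} --a--> {1, 2, 3, 5, 6}  [new]
{1} --b--> {1, 2, 4}  [new]
{1, 2, 3, 5, 6} --a--> {1, 2, 3, 4, 5, 6}  [new]
{1, 2, 3, 5, 6} --b--> {1, 2, 3, 4, 5, 6}  [seen]
{1, 2, 4} --a--> {1, 2, 3, 4, 5, 6}  [seen]
{1, 2, 4} --b--> {1, 2, 3, 4, 5}  [new]
{1, 2, 3, 4, 5, 6} --a--> {1, 2, 3, 4, 5, 6}  [seen]
{1, 2, 3, 4, 5, 6} --b--> {1, 2, 3, 4, 5, 6}  [seen]
{1, 2, 3, 4, 5} --a--> {1, 2, 3, 4, 5, 6}  [seen]
{1, 2, 3, 4, 5} --b--> {1, 2, 3, 4, 5, 6}  [seen]
Reachable DFA states: {1}, {1, 2, 3, 5, 6}, {1, 2, 4}, {1, 2, 3, 4, 5, 6}, {1, 2, 3, 4, 5}.

5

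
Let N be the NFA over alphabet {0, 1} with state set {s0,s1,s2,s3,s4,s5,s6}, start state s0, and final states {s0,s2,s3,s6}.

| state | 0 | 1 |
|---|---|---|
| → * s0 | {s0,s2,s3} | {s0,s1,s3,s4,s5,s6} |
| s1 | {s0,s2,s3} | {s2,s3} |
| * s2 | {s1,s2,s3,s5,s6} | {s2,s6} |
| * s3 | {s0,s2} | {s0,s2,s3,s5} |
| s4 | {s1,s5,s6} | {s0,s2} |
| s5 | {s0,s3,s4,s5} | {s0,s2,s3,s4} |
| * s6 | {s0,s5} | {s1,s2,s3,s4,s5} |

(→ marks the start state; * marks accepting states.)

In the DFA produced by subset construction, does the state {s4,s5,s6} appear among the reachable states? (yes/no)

Start state of the DFA: {s0}.
{s0} --0--> {s0,s2,s3}  [new]
{s0} --1--> {s0,s1,s3,s4,s5,s6}  [new]
{s0,s2,s3} --0--> {s0,s1,s2,s3,s5,s6}  [new]
{s0,s2,s3} --1--> {s0,s1,s2,s3,s4,s5,s6}  [new]
{s0,s1,s3,s4,s5,s6} --0--> {s0,s1,s2,s3,s4,s5,s6}  [seen]
{s0,s1,s3,s4,s5,s6} --1--> {s0,s1,s2,s3,s4,s5,s6}  [seen]
{s0,s1,s2,s3,s5,s6} --0--> {s0,s1,s2,s3,s4,s5,s6}  [seen]
{s0,s1,s2,s3,s5,s6} --1--> {s0,s1,s2,s3,s4,s5,s6}  [seen]
{s0,s1,s2,s3,s4,s5,s6} --0--> {s0,s1,s2,s3,s4,s5,s6}  [seen]
{s0,s1,s2,s3,s4,s5,s6} --1--> {s0,s1,s2,s3,s4,s5,s6}  [seen]
Reachable DFA states: {s0}, {s0,s2,s3}, {s0,s1,s3,s4,s5,s6}, {s0,s1,s2,s3,s5,s6}, {s0,s1,s2,s3,s4,s5,s6}.
{s4,s5,s6} is not among them.

no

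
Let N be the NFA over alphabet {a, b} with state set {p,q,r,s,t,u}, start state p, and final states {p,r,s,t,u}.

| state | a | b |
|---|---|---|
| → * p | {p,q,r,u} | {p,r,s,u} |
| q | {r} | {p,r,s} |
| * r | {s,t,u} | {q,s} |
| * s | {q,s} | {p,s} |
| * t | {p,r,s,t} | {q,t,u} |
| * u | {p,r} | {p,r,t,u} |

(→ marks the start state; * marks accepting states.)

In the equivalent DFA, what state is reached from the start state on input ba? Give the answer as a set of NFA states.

{p,q,r,s,t,u}

Start: {p}.
δ(p,b) = {p,r,s,u}.
Union: {p,r,s,u}.
After b: {p,r,s,u}.
δ(p,a) = {p,q,r,u}; δ(r,a) = {s,t,u}; δ(s,a) = {q,s}; δ(u,a) = {p,r}.
Union: {p,q,r,s,t,u}.
After a: {p,q,r,s,t,u}.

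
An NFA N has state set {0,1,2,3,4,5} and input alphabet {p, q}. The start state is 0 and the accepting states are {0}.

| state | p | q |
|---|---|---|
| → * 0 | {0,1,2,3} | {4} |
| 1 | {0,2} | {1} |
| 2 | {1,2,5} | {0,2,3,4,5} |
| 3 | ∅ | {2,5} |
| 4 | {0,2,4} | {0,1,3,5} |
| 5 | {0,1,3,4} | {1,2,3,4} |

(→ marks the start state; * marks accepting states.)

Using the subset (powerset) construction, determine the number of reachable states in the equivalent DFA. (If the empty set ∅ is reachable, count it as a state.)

Start state of the DFA: {0}.
{0} --p--> {0,1,2,3}  [new]
{0} --q--> {4}  [new]
{0,1,2,3} --p--> {0,1,2,3,5}  [new]
{0,1,2,3} --q--> {0,1,2,3,4,5}  [new]
{4} --p--> {0,2,4}  [new]
{4} --q--> {0,1,3,5}  [new]
{0,1,2,3,5} --p--> {0,1,2,3,4,5}  [seen]
{0,1,2,3,5} --q--> {0,1,2,3,4,5}  [seen]
{0,1,2,3,4,5} --p--> {0,1,2,3,4,5}  [seen]
{0,1,2,3,4,5} --q--> {0,1,2,3,4,5}  [seen]
{0,2,4} --p--> {0,1,2,3,4,5}  [seen]
{0,2,4} --q--> {0,1,2,3,4,5}  [seen]
{0,1,3,5} --p--> {0,1,2,3,4}  [new]
{0,1,3,5} --q--> {1,2,3,4,5}  [new]
{0,1,2,3,4} --p--> {0,1,2,3,4,5}  [seen]
{0,1,2,3,4} --q--> {0,1,2,3,4,5}  [seen]
{1,2,3,4,5} --p--> {0,1,2,3,4,5}  [seen]
{1,2,3,4,5} --q--> {0,1,2,3,4,5}  [seen]
Reachable DFA states: {0}, {0,1,2,3}, {4}, {0,1,2,3,5}, {0,1,2,3,4,5}, {0,2,4}, {0,1,3,5}, {0,1,2,3,4}, {1,2,3,4,5}.

9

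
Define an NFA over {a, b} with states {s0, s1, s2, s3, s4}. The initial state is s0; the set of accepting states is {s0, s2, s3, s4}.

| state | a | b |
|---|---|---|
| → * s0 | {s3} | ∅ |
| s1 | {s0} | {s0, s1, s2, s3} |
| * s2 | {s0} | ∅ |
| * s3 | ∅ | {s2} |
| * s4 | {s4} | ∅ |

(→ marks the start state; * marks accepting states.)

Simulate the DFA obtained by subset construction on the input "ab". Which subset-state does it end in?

Start: {s0}.
δ(s0,a) = {s3}.
Union: {s3}.
After a: {s3}.
δ(s3,b) = {s2}.
Union: {s2}.
After b: {s2}.

{s2}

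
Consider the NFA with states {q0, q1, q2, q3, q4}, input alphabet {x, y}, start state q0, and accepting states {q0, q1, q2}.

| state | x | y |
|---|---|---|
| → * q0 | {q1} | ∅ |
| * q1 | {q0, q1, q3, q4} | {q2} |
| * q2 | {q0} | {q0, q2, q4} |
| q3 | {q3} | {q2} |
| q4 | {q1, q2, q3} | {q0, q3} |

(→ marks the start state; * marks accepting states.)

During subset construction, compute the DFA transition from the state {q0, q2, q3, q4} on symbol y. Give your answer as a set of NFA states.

δ(q0,y) = ∅; δ(q2,y) = {q0, q2, q4}; δ(q3,y) = {q2}; δ(q4,y) = {q0, q3}.
Union: {q0, q2, q3, q4}.

{q0, q2, q3, q4}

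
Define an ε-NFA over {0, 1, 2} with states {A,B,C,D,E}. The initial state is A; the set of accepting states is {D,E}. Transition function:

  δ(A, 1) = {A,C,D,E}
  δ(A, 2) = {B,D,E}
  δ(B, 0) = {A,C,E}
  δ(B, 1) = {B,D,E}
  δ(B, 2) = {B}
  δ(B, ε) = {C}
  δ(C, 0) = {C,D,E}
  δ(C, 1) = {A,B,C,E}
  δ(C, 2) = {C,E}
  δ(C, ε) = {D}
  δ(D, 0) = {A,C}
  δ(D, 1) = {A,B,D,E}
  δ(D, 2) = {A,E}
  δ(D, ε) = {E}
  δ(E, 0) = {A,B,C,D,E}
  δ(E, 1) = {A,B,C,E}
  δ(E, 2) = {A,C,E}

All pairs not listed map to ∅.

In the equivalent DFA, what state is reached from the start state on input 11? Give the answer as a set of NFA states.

{A,B,C,D,E}

Start: {A}.
δ(A,1) = {A,C,D,E}.
Union: {A,C,D,E}.
After 1: {A,C,D,E}.
δ(A,1) = {A,C,D,E}; δ(C,1) = {A,B,C,E}; δ(D,1) = {A,B,D,E}; δ(E,1) = {A,B,C,E}.
Union: {A,B,C,D,E}.
After 1: {A,B,C,D,E}.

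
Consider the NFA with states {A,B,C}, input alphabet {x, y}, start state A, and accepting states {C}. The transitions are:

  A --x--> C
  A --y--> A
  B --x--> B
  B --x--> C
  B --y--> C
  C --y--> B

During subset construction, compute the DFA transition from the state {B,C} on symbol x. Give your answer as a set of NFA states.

{B,C}

δ(B,x) = {B,C}; δ(C,x) = ∅.
Union: {B,C}.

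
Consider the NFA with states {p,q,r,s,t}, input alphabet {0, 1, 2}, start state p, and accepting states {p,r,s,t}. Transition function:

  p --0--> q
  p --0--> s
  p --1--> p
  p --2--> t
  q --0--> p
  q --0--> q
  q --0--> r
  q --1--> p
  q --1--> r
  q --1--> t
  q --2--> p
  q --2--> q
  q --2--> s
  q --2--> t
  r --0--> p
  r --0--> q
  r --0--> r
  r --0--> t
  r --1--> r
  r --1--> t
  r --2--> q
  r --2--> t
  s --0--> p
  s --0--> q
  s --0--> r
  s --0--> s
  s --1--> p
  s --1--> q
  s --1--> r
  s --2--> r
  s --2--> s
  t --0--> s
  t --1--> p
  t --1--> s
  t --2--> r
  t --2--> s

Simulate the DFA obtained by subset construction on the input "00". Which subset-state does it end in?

{p,q,r,s}

Start: {p}.
δ(p,0) = {q,s}.
Union: {q,s}.
After 0: {q,s}.
δ(q,0) = {p,q,r}; δ(s,0) = {p,q,r,s}.
Union: {p,q,r,s}.
After 0: {p,q,r,s}.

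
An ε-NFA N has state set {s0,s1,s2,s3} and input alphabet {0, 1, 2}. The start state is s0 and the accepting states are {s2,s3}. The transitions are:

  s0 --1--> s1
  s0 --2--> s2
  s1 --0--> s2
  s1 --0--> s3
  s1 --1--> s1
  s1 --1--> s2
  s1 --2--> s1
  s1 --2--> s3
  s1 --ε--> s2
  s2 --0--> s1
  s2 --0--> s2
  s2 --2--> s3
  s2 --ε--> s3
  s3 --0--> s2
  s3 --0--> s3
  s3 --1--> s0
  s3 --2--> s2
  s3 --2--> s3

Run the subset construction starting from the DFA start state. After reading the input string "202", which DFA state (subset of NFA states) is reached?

Start: {s0}.
δ(s0,2) = {s2}.
Union: {s2}.
ε-closure gives {s2,s3}.
After 2: {s2,s3}.
δ(s2,0) = {s1,s2}; δ(s3,0) = {s2,s3}.
Union: {s1,s2,s3}.
After 0: {s1,s2,s3}.
δ(s1,2) = {s1,s3}; δ(s2,2) = {s3}; δ(s3,2) = {s2,s3}.
Union: {s1,s2,s3}.
After 2: {s1,s2,s3}.

{s1,s2,s3}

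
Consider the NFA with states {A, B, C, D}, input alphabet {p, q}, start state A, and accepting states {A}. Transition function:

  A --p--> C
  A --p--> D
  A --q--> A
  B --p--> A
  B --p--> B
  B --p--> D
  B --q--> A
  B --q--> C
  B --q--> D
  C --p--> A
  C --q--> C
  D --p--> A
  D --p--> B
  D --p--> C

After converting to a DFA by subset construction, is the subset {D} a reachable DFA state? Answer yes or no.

no

Start state of the DFA: {A}.
{A} --p--> {C, D}  [new]
{A} --q--> {A}  [seen]
{C, D} --p--> {A, B, C}  [new]
{C, D} --q--> {C}  [new]
{A, B, C} --p--> {A, B, C, D}  [new]
{A, B, C} --q--> {A, C, D}  [new]
{C} --p--> {A}  [seen]
{C} --q--> {C}  [seen]
{A, B, C, D} --p--> {A, B, C, D}  [seen]
{A, B, C, D} --q--> {A, C, D}  [seen]
{A, C, D} --p--> {A, B, C, D}  [seen]
{A, C, D} --q--> {A, C}  [new]
{A, C} --p--> {A, C, D}  [seen]
{A, C} --q--> {A, C}  [seen]
Reachable DFA states: {A}, {C, D}, {A, B, C}, {C}, {A, B, C, D}, {A, C, D}, {A, C}.
{D} is not among them.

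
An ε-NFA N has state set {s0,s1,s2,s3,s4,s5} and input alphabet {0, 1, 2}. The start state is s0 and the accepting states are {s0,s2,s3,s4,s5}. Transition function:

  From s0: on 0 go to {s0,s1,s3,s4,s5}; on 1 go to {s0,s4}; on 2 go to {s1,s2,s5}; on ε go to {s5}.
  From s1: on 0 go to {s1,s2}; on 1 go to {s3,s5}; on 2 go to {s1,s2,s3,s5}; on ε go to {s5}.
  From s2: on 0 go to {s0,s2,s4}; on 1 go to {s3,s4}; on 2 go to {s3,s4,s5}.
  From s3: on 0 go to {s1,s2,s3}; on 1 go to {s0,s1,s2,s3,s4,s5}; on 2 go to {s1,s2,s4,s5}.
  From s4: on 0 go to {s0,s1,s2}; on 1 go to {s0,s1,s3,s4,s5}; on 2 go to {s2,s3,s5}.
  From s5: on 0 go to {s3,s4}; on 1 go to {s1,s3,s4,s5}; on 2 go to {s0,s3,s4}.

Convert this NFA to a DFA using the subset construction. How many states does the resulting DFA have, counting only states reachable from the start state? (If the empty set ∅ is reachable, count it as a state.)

3

Start state of the DFA: {s0,s5} (ε-closure of the NFA start).
{s0,s5} --0--> {s0,s1,s3,s4,s5}  [new]
{s0,s5} --1--> {s0,s1,s3,s4,s5}  [seen]
{s0,s5} --2--> {s0,s1,s2,s3,s4,s5}  [new]
{s0,s1,s3,s4,s5} --0--> {s0,s1,s2,s3,s4,s5}  [seen]
{s0,s1,s3,s4,s5} --1--> {s0,s1,s2,s3,s4,s5}  [seen]
{s0,s1,s3,s4,s5} --2--> {s0,s1,s2,s3,s4,s5}  [seen]
{s0,s1,s2,s3,s4,s5} --0--> {s0,s1,s2,s3,s4,s5}  [seen]
{s0,s1,s2,s3,s4,s5} --1--> {s0,s1,s2,s3,s4,s5}  [seen]
{s0,s1,s2,s3,s4,s5} --2--> {s0,s1,s2,s3,s4,s5}  [seen]
Reachable DFA states: {s0,s5}, {s0,s1,s3,s4,s5}, {s0,s1,s2,s3,s4,s5}.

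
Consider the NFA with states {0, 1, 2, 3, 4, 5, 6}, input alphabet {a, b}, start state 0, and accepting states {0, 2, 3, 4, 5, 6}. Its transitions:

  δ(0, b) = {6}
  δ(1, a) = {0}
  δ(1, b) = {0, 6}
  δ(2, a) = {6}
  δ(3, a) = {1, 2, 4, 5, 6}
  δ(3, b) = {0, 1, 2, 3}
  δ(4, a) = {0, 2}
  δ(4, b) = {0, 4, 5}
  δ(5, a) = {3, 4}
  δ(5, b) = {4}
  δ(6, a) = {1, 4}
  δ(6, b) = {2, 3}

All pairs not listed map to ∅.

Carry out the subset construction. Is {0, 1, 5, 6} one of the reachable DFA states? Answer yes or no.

Start state of the DFA: {0}.
{0} --a--> ∅  [new]
{0} --b--> {6}  [new]
∅ --a--> ∅  [seen]
∅ --b--> ∅  [seen]
{6} --a--> {1, 4}  [new]
{6} --b--> {2, 3}  [new]
{1, 4} --a--> {0, 2}  [new]
{1, 4} --b--> {0, 4, 5, 6}  [new]
{2, 3} --a--> {1, 2, 4, 5, 6}  [new]
{2, 3} --b--> {0, 1, 2, 3}  [new]
{0, 2} --a--> {6}  [seen]
{0, 2} --b--> {6}  [seen]
{0, 4, 5, 6} --a--> {0, 1, 2, 3, 4}  [new]
{0, 4, 5, 6} --b--> {0, 2, 3, 4, 5, 6}  [new]
{1, 2, 4, 5, 6} --a--> {0, 1, 2, 3, 4, 6}  [new]
{1, 2, 4, 5, 6} --b--> {0, 2, 3, 4, 5, 6}  [seen]
{0, 1, 2, 3} --a--> {0, 1, 2, 4, 5, 6}  [new]
{0, 1, 2, 3} --b--> {0, 1, 2, 3, 6}  [new]
{0, 1, 2, 3, 4} --a--> {0, 1, 2, 4, 5, 6}  [seen]
{0, 1, 2, 3, 4} --b--> {0, 1, 2, 3, 4, 5, 6}  [new]
{0, 2, 3, 4, 5, 6} --a--> {0, 1, 2, 3, 4, 5, 6}  [seen]
{0, 2, 3, 4, 5, 6} --b--> {0, 1, 2, 3, 4, 5, 6}  [seen]
{0, 1, 2, 3, 4, 6} --a--> {0, 1, 2, 4, 5, 6}  [seen]
{0, 1, 2, 3, 4, 6} --b--> {0, 1, 2, 3, 4, 5, 6}  [seen]
{0, 1, 2, 4, 5, 6} --a--> {0, 1, 2, 3, 4, 6}  [seen]
{0, 1, 2, 4, 5, 6} --b--> {0, 2, 3, 4, 5, 6}  [seen]
{0, 1, 2, 3, 6} --a--> {0, 1, 2, 4, 5, 6}  [seen]
{0, 1, 2, 3, 6} --b--> {0, 1, 2, 3, 6}  [seen]
{0, 1, 2, 3, 4, 5, 6} --a--> {0, 1, 2, 3, 4, 5, 6}  [seen]
{0, 1, 2, 3, 4, 5, 6} --b--> {0, 1, 2, 3, 4, 5, 6}  [seen]
Reachable DFA states: {0}, ∅, {6}, {1, 4}, {2, 3}, {0, 2}, {0, 4, 5, 6}, {1, 2, 4, 5, 6}, {0, 1, 2, 3}, {0, 1, 2, 3, 4}, {0, 2, 3, 4, 5, 6}, {0, 1, 2, 3, 4, 6}, {0, 1, 2, 4, 5, 6}, {0, 1, 2, 3, 6}, {0, 1, 2, 3, 4, 5, 6}.
{0, 1, 5, 6} is not among them.

no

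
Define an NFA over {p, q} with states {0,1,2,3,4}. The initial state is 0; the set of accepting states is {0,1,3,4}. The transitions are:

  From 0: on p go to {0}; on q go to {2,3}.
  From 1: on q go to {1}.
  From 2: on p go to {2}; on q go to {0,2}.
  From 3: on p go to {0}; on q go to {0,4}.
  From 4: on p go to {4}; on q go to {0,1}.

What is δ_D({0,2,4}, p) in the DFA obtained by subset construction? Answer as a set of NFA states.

{0,2,4}

δ(0,p) = {0}; δ(2,p) = {2}; δ(4,p) = {4}.
Union: {0,2,4}.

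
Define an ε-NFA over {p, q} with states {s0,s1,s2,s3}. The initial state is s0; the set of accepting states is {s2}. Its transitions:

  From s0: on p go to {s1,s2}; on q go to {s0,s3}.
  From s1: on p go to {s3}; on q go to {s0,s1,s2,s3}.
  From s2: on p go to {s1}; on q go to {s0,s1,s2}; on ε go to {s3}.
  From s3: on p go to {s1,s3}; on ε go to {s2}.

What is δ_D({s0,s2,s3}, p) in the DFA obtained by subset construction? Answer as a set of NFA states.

δ(s0,p) = {s1,s2}; δ(s2,p) = {s1}; δ(s3,p) = {s1,s3}.
Union: {s1,s2,s3}.

{s1,s2,s3}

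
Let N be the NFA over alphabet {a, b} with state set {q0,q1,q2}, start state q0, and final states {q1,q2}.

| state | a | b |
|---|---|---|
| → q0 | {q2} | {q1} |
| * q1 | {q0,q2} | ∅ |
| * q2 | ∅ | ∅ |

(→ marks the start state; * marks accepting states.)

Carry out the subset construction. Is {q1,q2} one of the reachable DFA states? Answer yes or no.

Start state of the DFA: {q0}.
{q0} --a--> {q2}  [new]
{q0} --b--> {q1}  [new]
{q2} --a--> ∅  [new]
{q2} --b--> ∅  [seen]
{q1} --a--> {q0,q2}  [new]
{q1} --b--> ∅  [seen]
∅ --a--> ∅  [seen]
∅ --b--> ∅  [seen]
{q0,q2} --a--> {q2}  [seen]
{q0,q2} --b--> {q1}  [seen]
Reachable DFA states: {q0}, {q2}, {q1}, ∅, {q0,q2}.
{q1,q2} is not among them.

no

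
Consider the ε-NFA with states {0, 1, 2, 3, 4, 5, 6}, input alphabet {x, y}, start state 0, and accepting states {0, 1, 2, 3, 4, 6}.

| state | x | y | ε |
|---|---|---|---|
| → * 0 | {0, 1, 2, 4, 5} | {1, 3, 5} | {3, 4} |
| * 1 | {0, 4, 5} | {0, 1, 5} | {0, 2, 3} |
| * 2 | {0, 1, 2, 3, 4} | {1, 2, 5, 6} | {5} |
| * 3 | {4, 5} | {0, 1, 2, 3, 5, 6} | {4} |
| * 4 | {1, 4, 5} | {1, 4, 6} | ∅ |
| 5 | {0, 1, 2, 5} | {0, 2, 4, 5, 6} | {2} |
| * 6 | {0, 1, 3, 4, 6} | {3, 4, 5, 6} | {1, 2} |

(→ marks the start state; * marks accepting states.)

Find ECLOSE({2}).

Begin with {2}.
2 →ε {5}; add 5.
ε-closure = {2, 5}.

{2, 5}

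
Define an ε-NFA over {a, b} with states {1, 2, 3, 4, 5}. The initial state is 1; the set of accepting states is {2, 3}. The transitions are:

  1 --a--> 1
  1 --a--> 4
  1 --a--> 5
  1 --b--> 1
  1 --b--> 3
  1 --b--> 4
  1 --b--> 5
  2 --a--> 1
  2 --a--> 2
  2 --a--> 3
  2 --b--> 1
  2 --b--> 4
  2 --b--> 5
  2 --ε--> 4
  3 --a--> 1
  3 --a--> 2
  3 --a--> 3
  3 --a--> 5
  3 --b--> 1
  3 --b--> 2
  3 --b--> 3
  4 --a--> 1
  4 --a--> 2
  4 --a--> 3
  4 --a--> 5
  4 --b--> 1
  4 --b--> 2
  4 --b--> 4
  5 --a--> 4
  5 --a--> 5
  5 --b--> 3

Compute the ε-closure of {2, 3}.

{2, 3, 4}

Begin with {2, 3}.
2 →ε {4}; add 4.
ε-closure = {2, 3, 4}.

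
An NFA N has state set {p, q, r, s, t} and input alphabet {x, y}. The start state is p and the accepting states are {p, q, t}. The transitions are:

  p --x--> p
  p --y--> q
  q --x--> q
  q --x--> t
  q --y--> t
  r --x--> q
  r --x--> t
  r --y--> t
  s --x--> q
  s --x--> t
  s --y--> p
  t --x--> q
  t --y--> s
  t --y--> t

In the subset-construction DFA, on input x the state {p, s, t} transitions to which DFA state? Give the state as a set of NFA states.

δ(p,x) = {p}; δ(s,x) = {q, t}; δ(t,x) = {q}.
Union: {p, q, t}.

{p, q, t}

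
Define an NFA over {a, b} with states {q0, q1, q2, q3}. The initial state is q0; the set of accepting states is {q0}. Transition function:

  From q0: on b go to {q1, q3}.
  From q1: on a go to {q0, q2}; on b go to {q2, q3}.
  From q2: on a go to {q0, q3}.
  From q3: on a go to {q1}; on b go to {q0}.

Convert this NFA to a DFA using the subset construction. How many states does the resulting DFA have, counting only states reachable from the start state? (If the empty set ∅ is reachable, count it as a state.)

8

Start state of the DFA: {q0}.
{q0} --a--> ∅  [new]
{q0} --b--> {q1, q3}  [new]
∅ --a--> ∅  [seen]
∅ --b--> ∅  [seen]
{q1, q3} --a--> {q0, q1, q2}  [new]
{q1, q3} --b--> {q0, q2, q3}  [new]
{q0, q1, q2} --a--> {q0, q2, q3}  [seen]
{q0, q1, q2} --b--> {q1, q2, q3}  [new]
{q0, q2, q3} --a--> {q0, q1, q3}  [new]
{q0, q2, q3} --b--> {q0, q1, q3}  [seen]
{q1, q2, q3} --a--> {q0, q1, q2, q3}  [new]
{q1, q2, q3} --b--> {q0, q2, q3}  [seen]
{q0, q1, q3} --a--> {q0, q1, q2}  [seen]
{q0, q1, q3} --b--> {q0, q1, q2, q3}  [seen]
{q0, q1, q2, q3} --a--> {q0, q1, q2, q3}  [seen]
{q0, q1, q2, q3} --b--> {q0, q1, q2, q3}  [seen]
Reachable DFA states: {q0}, ∅, {q1, q3}, {q0, q1, q2}, {q0, q2, q3}, {q1, q2, q3}, {q0, q1, q3}, {q0, q1, q2, q3}.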